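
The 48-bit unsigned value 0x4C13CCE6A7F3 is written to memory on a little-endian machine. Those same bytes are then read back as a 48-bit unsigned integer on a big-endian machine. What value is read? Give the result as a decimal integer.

267902457221964

Stored little-endian, the bytes at ascending addresses are F3 A7 E6 CC 13 4C.
Read back as big-endian, the last byte is least significant, giving 0xF3A7E6CC134C.
0xF3A7E6CC134C = 267902457221964.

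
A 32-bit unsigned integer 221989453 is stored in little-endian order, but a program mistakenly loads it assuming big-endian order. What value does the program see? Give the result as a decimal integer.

1296710413

221989453 in 32-bit hexadecimal is 0x0D3B4A4D.
Stored little-endian, the bytes at ascending addresses are 4D 4A 3B 0D.
Read back as big-endian, the last byte is least significant, giving 0x4D4A3B0D.
0x4D4A3B0D = 1296710413.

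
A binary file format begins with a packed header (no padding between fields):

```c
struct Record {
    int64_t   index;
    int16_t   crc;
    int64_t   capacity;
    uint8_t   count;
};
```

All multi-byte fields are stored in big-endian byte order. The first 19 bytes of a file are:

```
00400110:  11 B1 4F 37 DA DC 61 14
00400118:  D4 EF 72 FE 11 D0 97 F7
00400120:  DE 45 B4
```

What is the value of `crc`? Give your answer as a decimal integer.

-11025

`crc` follows `index` (8 bytes), so it starts at byte offset 8 and occupies 2 bytes.
Bytes at offsets 8..9: D4 EF.
Big-endian: lowest address holds the most-significant byte.
The bytes are already most-significant first: 0xD4EF.
Top bit is set, so as a signed 16-bit value this is 0xD4EF − 2^16 = -11025.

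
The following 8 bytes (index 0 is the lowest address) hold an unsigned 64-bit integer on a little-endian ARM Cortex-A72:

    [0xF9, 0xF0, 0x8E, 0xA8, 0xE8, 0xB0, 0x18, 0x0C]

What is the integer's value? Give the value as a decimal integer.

871641041203032313

Little-endian stores the least-significant byte at the lowest address.
Reassemble most-significant byte first: 0C 18 B0 E8 A8 8E F0 F9 → 0x0C18B0E8A88EF0F9.
0x0C18B0E8A88EF0F9 = 871641041203032313.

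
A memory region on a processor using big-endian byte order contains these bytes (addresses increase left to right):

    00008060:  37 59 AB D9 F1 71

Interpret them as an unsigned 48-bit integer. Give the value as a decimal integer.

60858274804081

In big-endian order the high byte comes first in memory.
The bytes are already most-significant first: 0x3759ABD9F171.
0x3759ABD9F171 = 60858274804081.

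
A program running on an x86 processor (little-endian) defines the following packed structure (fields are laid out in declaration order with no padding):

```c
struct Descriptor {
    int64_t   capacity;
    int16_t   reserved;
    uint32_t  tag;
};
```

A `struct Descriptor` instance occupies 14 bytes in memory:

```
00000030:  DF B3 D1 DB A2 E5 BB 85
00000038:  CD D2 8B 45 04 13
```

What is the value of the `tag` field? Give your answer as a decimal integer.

`tag` follows `capacity` (8 B), `reserved` (2 B), so it starts at offset 8 + 2 = 10 and occupies 4 bytes.
Bytes at offsets 10..13: 8B 45 04 13.
Little-endian: lowest address holds the least-significant byte.
Reassemble most-significant byte first: 13 04 45 8B → 0x1304458B.
0x1304458B = 319047051.

319047051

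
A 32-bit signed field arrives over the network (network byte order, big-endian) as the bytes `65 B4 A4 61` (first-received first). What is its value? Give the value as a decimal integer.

In big-endian order the high byte comes first in memory.
The bytes are already most-significant first: 0x65B4A461.
0x65B4A461 = 1706337377.

1706337377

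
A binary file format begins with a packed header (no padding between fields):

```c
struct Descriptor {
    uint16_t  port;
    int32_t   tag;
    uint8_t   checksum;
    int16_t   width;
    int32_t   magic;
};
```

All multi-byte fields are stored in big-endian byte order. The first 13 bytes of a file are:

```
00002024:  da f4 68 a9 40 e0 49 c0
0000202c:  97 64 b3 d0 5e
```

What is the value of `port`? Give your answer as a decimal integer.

56052

`port` is the first field, at byte offset 0, occupying 2 bytes.
Bytes at offsets 0..1: DA F4.
Big-endian: lowest address holds the most-significant byte.
The bytes are already most-significant first: 0xDAF4.
0xDAF4 = 56052.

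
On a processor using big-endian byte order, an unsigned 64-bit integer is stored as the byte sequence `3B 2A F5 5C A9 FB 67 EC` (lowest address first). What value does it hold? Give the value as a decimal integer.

Big-endian: lowest address holds the most-significant byte.
The bytes are already most-significant first: 0x3B2AF55CA9FB67EC.
0x3B2AF55CA9FB67EC = 4263489775597217772.

4263489775597217772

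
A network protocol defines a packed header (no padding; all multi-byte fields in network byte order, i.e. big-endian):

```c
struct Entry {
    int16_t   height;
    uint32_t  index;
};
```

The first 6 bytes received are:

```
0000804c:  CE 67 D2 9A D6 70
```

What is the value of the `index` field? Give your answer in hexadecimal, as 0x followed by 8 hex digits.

0xD29AD670

`index` follows `height` (2 bytes), so it starts at byte offset 2 and occupies 4 bytes.
Bytes at offsets 2..5: D2 9A D6 70.
Big-endian stores the most-significant byte at the lowest address.
The bytes are already most-significant first: 0xD29AD670.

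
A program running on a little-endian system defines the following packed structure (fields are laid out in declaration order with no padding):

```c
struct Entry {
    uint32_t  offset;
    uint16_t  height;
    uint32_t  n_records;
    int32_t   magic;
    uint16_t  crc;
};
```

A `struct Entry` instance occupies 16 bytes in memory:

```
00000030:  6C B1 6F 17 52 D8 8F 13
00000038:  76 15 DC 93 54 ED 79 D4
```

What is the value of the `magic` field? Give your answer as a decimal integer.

-313224228

`magic` follows `offset` (4 B), `height` (2 B), `n_records` (4 B), so it starts at offset 4 + 2 + 4 = 10 and occupies 4 bytes.
Bytes at offsets 10..13: DC 93 54 ED.
Little-endian: lowest address holds the least-significant byte.
Reassemble most-significant byte first: ED 54 93 DC → 0xED5493DC.
Top bit is set, so as a signed 32-bit value this is 0xED5493DC − 2^32 = -313224228.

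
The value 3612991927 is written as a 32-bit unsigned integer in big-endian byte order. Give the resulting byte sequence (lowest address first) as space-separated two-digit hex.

3612991927 in hexadecimal, padded to 32 bits, is 0xD759E1B7.
Split into bytes (most-significant first): D7 59 E1 B7.
Big-endian: lowest address holds the most-significant byte.
So the memory order matches the most-significant-first order: D7 59 E1 B7.

D7 59 E1 B7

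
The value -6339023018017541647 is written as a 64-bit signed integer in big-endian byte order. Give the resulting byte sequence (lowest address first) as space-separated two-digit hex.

A8 07 44 26 94 0A 31 F1

Two's complement of -6339023018017541647 in 64 bits: 6339023018017541647 = 0x57F8BBD96BF5CE0F; invert → 0xA8074426940A31F0; add 1 → 0xA8074426940A31F1.
Split into bytes (most-significant first): A8 07 44 26 94 0A 31 F1.
In big-endian order the high byte comes first in memory.
So the memory order matches the most-significant-first order: A8 07 44 26 94 0A 31 F1.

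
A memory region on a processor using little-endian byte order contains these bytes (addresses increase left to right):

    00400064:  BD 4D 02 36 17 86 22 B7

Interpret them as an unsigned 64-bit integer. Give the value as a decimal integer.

In little-endian order the low byte comes first in memory.
Reassemble most-significant byte first: B7 22 86 17 36 02 4D BD → 0xB722861736024DBD.
0xB722861736024DBD = 13196257292397465021.

13196257292397465021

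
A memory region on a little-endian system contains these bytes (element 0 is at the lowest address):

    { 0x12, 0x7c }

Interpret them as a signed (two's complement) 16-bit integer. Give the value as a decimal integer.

Little-endian: lowest address holds the least-significant byte.
Reassemble most-significant byte first: 7C 12 → 0x7C12.
0x7C12 = 31762.

31762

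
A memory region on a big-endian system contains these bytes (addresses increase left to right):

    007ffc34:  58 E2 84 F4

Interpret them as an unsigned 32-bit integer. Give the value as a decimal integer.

1491240180

In big-endian order the high byte comes first in memory.
The bytes are already most-significant first: 0x58E284F4.
0x58E284F4 = 1491240180.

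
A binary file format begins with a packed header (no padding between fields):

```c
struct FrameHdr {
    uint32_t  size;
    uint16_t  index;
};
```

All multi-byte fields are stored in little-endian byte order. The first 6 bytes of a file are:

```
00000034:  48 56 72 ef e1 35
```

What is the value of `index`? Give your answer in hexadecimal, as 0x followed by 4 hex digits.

0x35E1

`index` follows `size` (4 bytes), so it starts at byte offset 4 and occupies 2 bytes.
Bytes at offsets 4..5: E1 35.
Little-endian: lowest address holds the least-significant byte.
Reassemble most-significant byte first: 35 E1 → 0x35E1.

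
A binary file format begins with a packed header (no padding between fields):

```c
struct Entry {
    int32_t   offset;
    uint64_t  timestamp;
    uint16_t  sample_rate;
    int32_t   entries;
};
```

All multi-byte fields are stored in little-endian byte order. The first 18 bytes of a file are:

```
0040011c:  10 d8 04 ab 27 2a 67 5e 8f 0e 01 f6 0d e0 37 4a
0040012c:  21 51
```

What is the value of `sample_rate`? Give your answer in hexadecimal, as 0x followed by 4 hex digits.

`sample_rate` follows `offset` (4 B), `timestamp` (8 B), so it starts at offset 4 + 8 = 12 and occupies 2 bytes.
Bytes at offsets 12..13: 0D E0.
Little-endian stores the least-significant byte at the lowest address.
Reassemble most-significant byte first: E0 0D → 0xE00D.

0xE00D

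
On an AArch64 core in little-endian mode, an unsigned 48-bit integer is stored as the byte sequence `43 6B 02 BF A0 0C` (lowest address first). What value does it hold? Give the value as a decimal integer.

13884538907459

Little-endian: lowest address holds the least-significant byte.
Reassemble most-significant byte first: 0C A0 BF 02 6B 43 → 0x0CA0BF026B43.
0x0CA0BF026B43 = 13884538907459.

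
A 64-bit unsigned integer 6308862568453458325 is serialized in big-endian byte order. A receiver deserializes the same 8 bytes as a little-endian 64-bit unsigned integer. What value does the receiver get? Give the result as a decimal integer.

10757249620474432855

6308862568453458325 in 64-bit hexadecimal is 0x578D9514896D4995.
Stored big-endian, the bytes at ascending addresses are 57 8D 95 14 89 6D 49 95.
Read back as little-endian, the first byte is least significant, giving 0x95496D8914958D57.
0x95496D8914958D57 = 10757249620474432855.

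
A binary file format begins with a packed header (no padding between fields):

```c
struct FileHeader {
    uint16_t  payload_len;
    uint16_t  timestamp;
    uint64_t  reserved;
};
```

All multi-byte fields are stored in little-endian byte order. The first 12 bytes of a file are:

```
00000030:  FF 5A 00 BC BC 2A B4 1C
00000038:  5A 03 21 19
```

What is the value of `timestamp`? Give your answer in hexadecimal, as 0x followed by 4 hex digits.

`timestamp` follows `payload_len` (2 bytes), so it starts at byte offset 2 and occupies 2 bytes.
Bytes at offsets 2..3: 00 BC.
In little-endian order the low byte comes first in memory.
Reassemble most-significant byte first: BC 00 → 0xBC00.

0xBC00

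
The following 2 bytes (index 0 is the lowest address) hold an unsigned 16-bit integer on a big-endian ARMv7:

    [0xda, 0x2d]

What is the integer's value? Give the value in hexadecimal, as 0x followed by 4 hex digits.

0xDA2D

In big-endian order the high byte comes first in memory.
The bytes are already most-significant first: 0xDA2D.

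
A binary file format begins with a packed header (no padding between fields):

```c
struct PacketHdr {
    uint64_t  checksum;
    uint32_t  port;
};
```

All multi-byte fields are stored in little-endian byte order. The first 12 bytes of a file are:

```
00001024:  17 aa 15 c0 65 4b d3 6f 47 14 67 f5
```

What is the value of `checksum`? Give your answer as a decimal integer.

`checksum` is the first field, at byte offset 0, occupying 8 bytes.
Bytes at offsets 0..7: 17 AA 15 C0 65 4B D3 6F.
In little-endian order the low byte comes first in memory.
Reassemble most-significant byte first: 6F D3 4B 65 C0 15 AA 17 → 0x6FD34B65C015AA17.
0x6FD34B65C015AA17 = 8057867058682374679.

8057867058682374679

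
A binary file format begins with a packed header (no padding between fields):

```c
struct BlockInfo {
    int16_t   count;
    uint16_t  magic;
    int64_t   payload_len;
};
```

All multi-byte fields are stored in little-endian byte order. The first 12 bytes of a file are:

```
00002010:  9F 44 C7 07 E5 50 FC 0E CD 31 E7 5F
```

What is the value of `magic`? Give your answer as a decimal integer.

`magic` follows `count` (2 bytes), so it starts at byte offset 2 and occupies 2 bytes.
Bytes at offsets 2..3: C7 07.
In little-endian order the low byte comes first in memory.
Reassemble most-significant byte first: 07 C7 → 0x07C7.
0x07C7 = 1991.

1991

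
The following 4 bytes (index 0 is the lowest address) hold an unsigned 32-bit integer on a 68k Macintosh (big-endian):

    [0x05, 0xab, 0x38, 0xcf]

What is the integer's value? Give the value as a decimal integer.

In big-endian order the high byte comes first in memory.
The bytes are already most-significant first: 0x05AB38CF.
0x05AB38CF = 95107279.

95107279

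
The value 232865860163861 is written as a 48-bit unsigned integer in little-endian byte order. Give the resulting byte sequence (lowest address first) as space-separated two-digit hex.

15 19 E0 4E CA D3

232865860163861 in hexadecimal, padded to 48 bits, is 0xD3CA4EE01915.
Split into bytes (most-significant first): D3 CA 4E E0 19 15.
In little-endian order the low byte comes first in memory.
So at ascending addresses the bytes are 15 19 E0 4E CA D3.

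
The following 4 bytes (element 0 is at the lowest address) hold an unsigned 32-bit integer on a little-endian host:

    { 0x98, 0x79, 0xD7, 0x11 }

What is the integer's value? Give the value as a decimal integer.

Little-endian: lowest address holds the least-significant byte.
Reassemble most-significant byte first: 11 D7 79 98 → 0x11D77998.
0x11D77998 = 299334040.

299334040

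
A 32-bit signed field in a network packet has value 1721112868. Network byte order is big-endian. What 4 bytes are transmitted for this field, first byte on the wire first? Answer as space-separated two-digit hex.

1721112868 in hexadecimal, padded to 32 bits, is 0x66961924.
Split into bytes (most-significant first): 66 96 19 24.
In big-endian order the high byte comes first in memory.
So the memory order matches the most-significant-first order: 66 96 19 24.

66 96 19 24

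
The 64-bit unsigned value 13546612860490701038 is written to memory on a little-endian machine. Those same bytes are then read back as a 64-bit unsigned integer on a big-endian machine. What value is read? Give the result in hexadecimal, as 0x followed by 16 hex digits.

0xEE5849A39F3CFFBB

13546612860490701038 in 64-bit hexadecimal is 0xBBFF3C9FA34958EE.
Stored little-endian, the bytes at ascending addresses are EE 58 49 A3 9F 3C FF BB.
Read back as big-endian, the last byte is least significant, giving 0xEE5849A39F3CFFBB.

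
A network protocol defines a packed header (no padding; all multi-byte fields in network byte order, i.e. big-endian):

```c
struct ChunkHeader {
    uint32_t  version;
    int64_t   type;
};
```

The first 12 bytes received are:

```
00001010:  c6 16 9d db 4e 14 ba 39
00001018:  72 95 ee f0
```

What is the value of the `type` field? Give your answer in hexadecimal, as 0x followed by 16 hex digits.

0x4E14BA397295EEF0

`type` follows `version` (4 bytes), so it starts at byte offset 4 and occupies 8 bytes.
Bytes at offsets 4..11: 4E 14 BA 39 72 95 EE F0.
Big-endian: lowest address holds the most-significant byte.
The bytes are already most-significant first: 0x4E14BA397295EEF0.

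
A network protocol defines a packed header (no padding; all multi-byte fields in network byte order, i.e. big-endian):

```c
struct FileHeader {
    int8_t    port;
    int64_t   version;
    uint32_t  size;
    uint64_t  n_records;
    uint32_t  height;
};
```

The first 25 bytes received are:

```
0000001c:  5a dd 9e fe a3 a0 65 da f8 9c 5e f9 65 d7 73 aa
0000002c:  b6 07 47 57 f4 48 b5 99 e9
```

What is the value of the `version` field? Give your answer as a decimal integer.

-2477262766283040008

`version` follows `port` (1 byte), so it starts at byte offset 1 and occupies 8 bytes.
Bytes at offsets 1..8: DD 9E FE A3 A0 65 DA F8.
Big-endian stores the most-significant byte at the lowest address.
The bytes are already most-significant first: 0xDD9EFEA3A065DAF8.
Top bit is set, so as a signed 64-bit value this is 0xDD9EFEA3A065DAF8 − 2^64 = -2477262766283040008.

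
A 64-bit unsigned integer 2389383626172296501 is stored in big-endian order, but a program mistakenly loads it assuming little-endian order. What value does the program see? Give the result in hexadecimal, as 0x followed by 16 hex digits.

2389383626172296501 in 64-bit hexadecimal is 0x2128CBBF9E226D35.
Stored big-endian, the bytes at ascending addresses are 21 28 CB BF 9E 22 6D 35.
Read back as little-endian, the first byte is least significant, giving 0x356D229EBFCB2821.

0x356D229EBFCB2821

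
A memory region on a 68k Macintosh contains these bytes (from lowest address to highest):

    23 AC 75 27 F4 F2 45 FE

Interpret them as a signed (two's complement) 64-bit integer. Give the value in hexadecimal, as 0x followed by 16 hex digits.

0x23AC7527F4F245FE

Big-endian: lowest address holds the most-significant byte.
The bytes are already most-significant first: 0x23AC7527F4F245FE.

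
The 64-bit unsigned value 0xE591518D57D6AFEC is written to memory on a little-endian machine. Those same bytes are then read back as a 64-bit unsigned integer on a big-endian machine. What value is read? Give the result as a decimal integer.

Stored little-endian, the bytes at ascending addresses are EC AF D6 57 8D 51 91 E5.
Read back as big-endian, the last byte is least significant, giving 0xECAFD6578D5191E5.
0xECAFD6578D5191E5 = 17055085985396789733.

17055085985396789733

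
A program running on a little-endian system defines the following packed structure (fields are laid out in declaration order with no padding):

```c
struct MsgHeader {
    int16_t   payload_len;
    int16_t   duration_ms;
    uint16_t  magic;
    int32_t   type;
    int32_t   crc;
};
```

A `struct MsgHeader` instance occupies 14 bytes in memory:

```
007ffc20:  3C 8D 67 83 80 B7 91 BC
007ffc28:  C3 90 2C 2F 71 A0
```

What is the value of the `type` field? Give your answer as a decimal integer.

`type` follows `payload_len` (2 B), `duration_ms` (2 B), `magic` (2 B), so it starts at offset 2 + 2 + 2 = 6 and occupies 4 bytes.
Bytes at offsets 6..9: 91 BC C3 90.
In little-endian order the low byte comes first in memory.
Reassemble most-significant byte first: 90 C3 BC 91 → 0x90C3BC91.
Top bit is set, so as a signed 32-bit value this is 0x90C3BC91 − 2^32 = -1866220399.

-1866220399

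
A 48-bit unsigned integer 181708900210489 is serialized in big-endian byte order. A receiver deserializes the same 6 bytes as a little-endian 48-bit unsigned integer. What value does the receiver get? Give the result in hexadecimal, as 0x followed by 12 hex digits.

181708900210489 in 48-bit hexadecimal is 0xA54366731739.
Stored big-endian, the bytes at ascending addresses are A5 43 66 73 17 39.
Read back as little-endian, the first byte is least significant, giving 0x3917736643A5.

0x3917736643A5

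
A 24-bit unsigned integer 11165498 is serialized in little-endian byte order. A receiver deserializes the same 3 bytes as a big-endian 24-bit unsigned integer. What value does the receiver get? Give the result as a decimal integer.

11165498 in 24-bit hexadecimal is 0xAA5F3A.
Stored little-endian, the bytes at ascending addresses are 3A 5F AA.
Read back as big-endian, the last byte is least significant, giving 0x3A5FAA.
0x3A5FAA = 3825578.

3825578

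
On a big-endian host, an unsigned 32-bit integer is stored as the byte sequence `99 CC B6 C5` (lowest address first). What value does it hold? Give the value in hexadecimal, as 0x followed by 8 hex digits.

Big-endian: lowest address holds the most-significant byte.
The bytes are already most-significant first: 0x99CCB6C5.

0x99CCB6C5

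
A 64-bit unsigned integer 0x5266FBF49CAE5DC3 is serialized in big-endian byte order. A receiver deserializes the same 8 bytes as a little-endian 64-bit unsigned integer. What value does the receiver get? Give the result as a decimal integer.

14077599999378286162

Stored big-endian, the bytes at ascending addresses are 52 66 FB F4 9C AE 5D C3.
Read back as little-endian, the first byte is least significant, giving 0xC35DAE9CF4FB6652.
0xC35DAE9CF4FB6652 = 14077599999378286162.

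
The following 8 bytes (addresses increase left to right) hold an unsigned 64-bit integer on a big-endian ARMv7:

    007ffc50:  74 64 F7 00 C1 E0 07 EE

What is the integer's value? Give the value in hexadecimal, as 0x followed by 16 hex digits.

0x7464F700C1E007EE

Big-endian stores the most-significant byte at the lowest address.
The bytes are already most-significant first: 0x7464F700C1E007EE.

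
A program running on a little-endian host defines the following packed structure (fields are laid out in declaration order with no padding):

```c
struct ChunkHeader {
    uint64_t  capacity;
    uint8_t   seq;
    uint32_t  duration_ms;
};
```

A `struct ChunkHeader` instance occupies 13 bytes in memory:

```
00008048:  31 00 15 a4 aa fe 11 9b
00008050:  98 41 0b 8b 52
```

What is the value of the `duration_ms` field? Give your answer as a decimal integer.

`duration_ms` follows `capacity` (8 B), `seq` (1 B), so it starts at offset 8 + 1 = 9 and occupies 4 bytes.
Bytes at offsets 9..12: 41 0B 8B 52.
Little-endian stores the least-significant byte at the lowest address.
Reassemble most-significant byte first: 52 8B 0B 41 → 0x528B0B41.
0x528B0B41 = 1384844097.

1384844097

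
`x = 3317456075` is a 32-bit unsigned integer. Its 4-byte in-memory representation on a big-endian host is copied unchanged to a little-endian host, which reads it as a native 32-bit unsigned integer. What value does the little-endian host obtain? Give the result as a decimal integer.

3411852485

3317456075 in 32-bit hexadecimal is 0xC5BC5CCB.
Stored big-endian, the bytes at ascending addresses are C5 BC 5C CB.
Read back as little-endian, the first byte is least significant, giving 0xCB5CBCC5.
0xCB5CBCC5 = 3411852485.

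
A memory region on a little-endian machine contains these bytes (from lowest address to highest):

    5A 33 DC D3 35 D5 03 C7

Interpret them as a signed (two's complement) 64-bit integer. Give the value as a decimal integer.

In little-endian order the low byte comes first in memory.
Reassemble most-significant byte first: C7 03 D5 35 D3 DC 33 5A → 0xC703D535D3DC335A.
Top bit is set, so as a signed 64-bit value this is 0xC703D535D3DC335A − 2^64 = -4106204008067353766.

-4106204008067353766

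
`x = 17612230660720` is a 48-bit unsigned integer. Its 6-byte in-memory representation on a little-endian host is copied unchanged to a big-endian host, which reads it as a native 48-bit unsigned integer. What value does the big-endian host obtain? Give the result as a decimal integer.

123775599903760

17612230660720 in 48-bit hexadecimal is 0x1004AAC09270.
Stored little-endian, the bytes at ascending addresses are 70 92 C0 AA 04 10.
Read back as big-endian, the last byte is least significant, giving 0x7092C0AA0410.
0x7092C0AA0410 = 123775599903760.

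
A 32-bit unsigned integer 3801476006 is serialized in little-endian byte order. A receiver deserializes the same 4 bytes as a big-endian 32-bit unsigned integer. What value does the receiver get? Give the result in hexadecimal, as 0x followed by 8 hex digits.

3801476006 in 32-bit hexadecimal is 0xE295EBA6.
Stored little-endian, the bytes at ascending addresses are A6 EB 95 E2.
Read back as big-endian, the last byte is least significant, giving 0xA6EB95E2.

0xA6EB95E2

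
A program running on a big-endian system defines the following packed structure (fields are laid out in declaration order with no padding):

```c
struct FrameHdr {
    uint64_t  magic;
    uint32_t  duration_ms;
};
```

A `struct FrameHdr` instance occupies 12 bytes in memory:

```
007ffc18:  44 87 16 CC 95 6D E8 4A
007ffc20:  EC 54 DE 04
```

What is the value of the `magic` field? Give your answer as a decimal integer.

`magic` is the first field, at byte offset 0, occupying 8 bytes.
Bytes at offsets 0..7: 44 87 16 CC 95 6D E8 4A.
Big-endian: lowest address holds the most-significant byte.
The bytes are already most-significant first: 0x448716CC956DE84A.
0x448716CC956DE84A = 4937940584371185738.

4937940584371185738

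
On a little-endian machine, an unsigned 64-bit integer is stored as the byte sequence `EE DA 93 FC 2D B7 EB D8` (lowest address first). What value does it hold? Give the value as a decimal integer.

Little-endian stores the least-significant byte at the lowest address.
Reassemble most-significant byte first: D8 EB B7 2D FC 93 DA EE → 0xD8EBB72DFC93DAEE.
0xD8EBB72DFC93DAEE = 15630788339858397934.

15630788339858397934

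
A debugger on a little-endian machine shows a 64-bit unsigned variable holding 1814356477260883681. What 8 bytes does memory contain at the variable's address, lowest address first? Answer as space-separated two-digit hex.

E1 66 10 6B 9A E3 2D 19

1814356477260883681 in hexadecimal, padded to 64 bits, is 0x192DE39A6B1066E1.
Split into bytes (most-significant first): 19 2D E3 9A 6B 10 66 E1.
Little-endian stores the least-significant byte at the lowest address.
So at ascending addresses the bytes are E1 66 10 6B 9A E3 2D 19.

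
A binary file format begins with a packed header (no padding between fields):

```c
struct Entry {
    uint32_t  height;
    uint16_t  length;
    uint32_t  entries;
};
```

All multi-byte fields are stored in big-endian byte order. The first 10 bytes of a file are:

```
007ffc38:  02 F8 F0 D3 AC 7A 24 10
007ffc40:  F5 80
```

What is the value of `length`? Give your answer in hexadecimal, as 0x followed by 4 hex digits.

`length` follows `height` (4 bytes), so it starts at byte offset 4 and occupies 2 bytes.
Bytes at offsets 4..5: AC 7A.
Big-endian: lowest address holds the most-significant byte.
The bytes are already most-significant first: 0xAC7A.

0xAC7A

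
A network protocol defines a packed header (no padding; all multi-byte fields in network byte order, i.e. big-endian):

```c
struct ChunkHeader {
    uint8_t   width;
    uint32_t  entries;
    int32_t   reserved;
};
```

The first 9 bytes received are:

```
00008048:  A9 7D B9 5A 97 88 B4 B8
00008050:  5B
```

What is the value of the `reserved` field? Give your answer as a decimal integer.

-2001422245

`reserved` follows `width` (1 B), `entries` (4 B), so it starts at offset 1 + 4 = 5 and occupies 4 bytes.
Bytes at offsets 5..8: 88 B4 B8 5B.
Big-endian stores the most-significant byte at the lowest address.
The bytes are already most-significant first: 0x88B4B85B.
Top bit is set, so as a signed 32-bit value this is 0x88B4B85B − 2^32 = -2001422245.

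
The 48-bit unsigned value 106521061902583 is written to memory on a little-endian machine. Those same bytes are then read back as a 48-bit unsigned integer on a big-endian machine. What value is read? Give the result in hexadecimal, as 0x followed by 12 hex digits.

106521061902583 in 48-bit hexadecimal is 0x60E15E0E48F7.
Stored little-endian, the bytes at ascending addresses are F7 48 0E 5E E1 60.
Read back as big-endian, the last byte is least significant, giving 0xF7480E5EE160.

0xF7480E5EE160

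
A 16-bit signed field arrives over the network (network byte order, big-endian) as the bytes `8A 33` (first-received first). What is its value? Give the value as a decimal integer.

-30157

In big-endian order the high byte comes first in memory.
The bytes are already most-significant first: 0x8A33.
Top bit is set, so as a signed 16-bit value this is 0x8A33 − 2^16 = -30157.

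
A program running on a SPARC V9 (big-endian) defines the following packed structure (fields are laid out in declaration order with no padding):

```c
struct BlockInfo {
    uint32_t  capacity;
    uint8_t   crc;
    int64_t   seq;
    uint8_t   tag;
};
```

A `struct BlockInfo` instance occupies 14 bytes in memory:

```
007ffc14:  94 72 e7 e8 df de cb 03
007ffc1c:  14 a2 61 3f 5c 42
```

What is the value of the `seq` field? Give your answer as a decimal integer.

-2392815389858775204

`seq` follows `capacity` (4 B), `crc` (1 B), so it starts at offset 4 + 1 = 5 and occupies 8 bytes.
Bytes at offsets 5..12: DE CB 03 14 A2 61 3F 5C.
In big-endian order the high byte comes first in memory.
The bytes are already most-significant first: 0xDECB0314A2613F5C.
Top bit is set, so as a signed 64-bit value this is 0xDECB0314A2613F5C − 2^64 = -2392815389858775204.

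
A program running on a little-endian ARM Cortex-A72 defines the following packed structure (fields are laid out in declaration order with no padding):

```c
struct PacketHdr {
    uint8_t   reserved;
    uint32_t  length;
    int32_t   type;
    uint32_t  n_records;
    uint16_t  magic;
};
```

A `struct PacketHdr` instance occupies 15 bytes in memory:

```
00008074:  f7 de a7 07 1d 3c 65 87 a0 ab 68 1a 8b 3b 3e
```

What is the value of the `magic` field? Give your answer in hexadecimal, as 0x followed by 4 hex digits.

`magic` follows `reserved` (1 B), `length` (4 B), `type` (4 B), `n_records` (4 B), so it starts at offset 1 + 4 + 4 + 4 = 13 and occupies 2 bytes.
Bytes at offsets 13..14: 3B 3E.
In little-endian order the low byte comes first in memory.
Reassemble most-significant byte first: 3E 3B → 0x3E3B.

0x3E3B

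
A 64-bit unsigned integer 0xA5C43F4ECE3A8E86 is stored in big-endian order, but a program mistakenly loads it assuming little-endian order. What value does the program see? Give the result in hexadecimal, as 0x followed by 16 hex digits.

0x868E3ACE4E3FC4A5

Stored big-endian, the bytes at ascending addresses are A5 C4 3F 4E CE 3A 8E 86.
Read back as little-endian, the first byte is least significant, giving 0x868E3ACE4E3FC4A5.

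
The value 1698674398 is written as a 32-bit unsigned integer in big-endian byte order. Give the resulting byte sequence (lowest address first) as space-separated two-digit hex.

65 3F B6 DE

1698674398 in hexadecimal, padded to 32 bits, is 0x653FB6DE.
Split into bytes (most-significant first): 65 3F B6 DE.
In big-endian order the high byte comes first in memory.
So the memory order matches the most-significant-first order: 65 3F B6 DE.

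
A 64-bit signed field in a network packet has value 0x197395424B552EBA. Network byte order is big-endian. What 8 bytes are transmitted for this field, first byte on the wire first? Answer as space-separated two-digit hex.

Split into bytes (most-significant first): 19 73 95 42 4B 55 2E BA.
Big-endian: lowest address holds the most-significant byte.
So the memory order matches the most-significant-first order: 19 73 95 42 4B 55 2E BA.

19 73 95 42 4B 55 2E BA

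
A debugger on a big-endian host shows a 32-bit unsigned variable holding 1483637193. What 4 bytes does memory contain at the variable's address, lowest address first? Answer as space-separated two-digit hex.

58 6E 81 C9

1483637193 in hexadecimal, padded to 32 bits, is 0x586E81C9.
Split into bytes (most-significant first): 58 6E 81 C9.
Big-endian stores the most-significant byte at the lowest address.
So the memory order matches the most-significant-first order: 58 6E 81 C9.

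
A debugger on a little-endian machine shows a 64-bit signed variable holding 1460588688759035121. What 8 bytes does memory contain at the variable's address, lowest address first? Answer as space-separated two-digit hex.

1460588688759035121 in hexadecimal, padded to 64 bits, is 0x14450DAC846F94F1.
Split into bytes (most-significant first): 14 45 0D AC 84 6F 94 F1.
Little-endian: lowest address holds the least-significant byte.
So at ascending addresses the bytes are F1 94 6F 84 AC 0D 45 14.

F1 94 6F 84 AC 0D 45 14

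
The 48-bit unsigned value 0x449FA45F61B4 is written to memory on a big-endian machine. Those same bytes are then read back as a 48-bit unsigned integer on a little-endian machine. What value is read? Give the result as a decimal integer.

198330309451588

Stored big-endian, the bytes at ascending addresses are 44 9F A4 5F 61 B4.
Read back as little-endian, the first byte is least significant, giving 0xB4615FA49F44.
0xB4615FA49F44 = 198330309451588.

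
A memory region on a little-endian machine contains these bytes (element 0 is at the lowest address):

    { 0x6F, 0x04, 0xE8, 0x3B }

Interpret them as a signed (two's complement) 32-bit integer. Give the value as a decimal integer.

Little-endian: lowest address holds the least-significant byte.
Reassemble most-significant byte first: 3B E8 04 6F → 0x3BE8046F.
0x3BE8046F = 1005061231.

1005061231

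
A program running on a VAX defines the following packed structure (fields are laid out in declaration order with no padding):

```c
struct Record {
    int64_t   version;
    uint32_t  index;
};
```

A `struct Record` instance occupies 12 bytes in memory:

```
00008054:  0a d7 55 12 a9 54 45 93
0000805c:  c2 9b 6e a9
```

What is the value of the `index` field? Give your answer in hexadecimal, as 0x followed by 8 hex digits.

`index` follows `version` (8 bytes), so it starts at byte offset 8 and occupies 4 bytes.
Bytes at offsets 8..11: C2 9B 6E A9.
Little-endian: lowest address holds the least-significant byte.
Reassemble most-significant byte first: A9 6E 9B C2 → 0xA96E9BC2.

0xA96E9BC2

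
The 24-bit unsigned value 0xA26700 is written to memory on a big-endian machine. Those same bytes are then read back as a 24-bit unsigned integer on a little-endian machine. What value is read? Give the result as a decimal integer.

26530

Stored big-endian, the bytes at ascending addresses are A2 67 00.
Read back as little-endian, the first byte is least significant, giving 0x0067A2.
0x0067A2 = 26530.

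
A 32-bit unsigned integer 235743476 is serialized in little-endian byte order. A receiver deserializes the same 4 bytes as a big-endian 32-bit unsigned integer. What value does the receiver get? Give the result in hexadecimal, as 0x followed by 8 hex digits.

235743476 in 32-bit hexadecimal is 0x0E0D28F4.
Stored little-endian, the bytes at ascending addresses are F4 28 0D 0E.
Read back as big-endian, the last byte is least significant, giving 0xF4280D0E.

0xF4280D0E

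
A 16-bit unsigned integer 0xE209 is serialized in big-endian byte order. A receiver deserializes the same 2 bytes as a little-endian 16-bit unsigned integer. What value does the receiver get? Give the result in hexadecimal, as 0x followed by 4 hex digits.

Stored big-endian, the bytes at ascending addresses are E2 09.
Read back as little-endian, the first byte is least significant, giving 0x09E2.

0x09E2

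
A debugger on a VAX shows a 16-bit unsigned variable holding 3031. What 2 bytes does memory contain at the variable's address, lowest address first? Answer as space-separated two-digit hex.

D7 0B

3031 in hexadecimal, padded to 16 bits, is 0x0BD7.
Split into bytes (most-significant first): 0B D7.
In little-endian order the low byte comes first in memory.
So at ascending addresses the bytes are D7 0B.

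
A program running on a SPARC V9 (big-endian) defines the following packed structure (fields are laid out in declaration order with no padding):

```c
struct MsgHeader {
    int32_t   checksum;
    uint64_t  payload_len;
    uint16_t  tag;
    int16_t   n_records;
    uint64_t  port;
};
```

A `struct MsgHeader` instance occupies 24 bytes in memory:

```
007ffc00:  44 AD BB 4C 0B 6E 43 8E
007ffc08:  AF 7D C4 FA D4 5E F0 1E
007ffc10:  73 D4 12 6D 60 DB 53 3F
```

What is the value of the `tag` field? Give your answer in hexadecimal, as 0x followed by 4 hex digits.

0xD45E

`tag` follows `checksum` (4 B), `payload_len` (8 B), so it starts at offset 4 + 8 = 12 and occupies 2 bytes.
Bytes at offsets 12..13: D4 5E.
In big-endian order the high byte comes first in memory.
The bytes are already most-significant first: 0xD45E.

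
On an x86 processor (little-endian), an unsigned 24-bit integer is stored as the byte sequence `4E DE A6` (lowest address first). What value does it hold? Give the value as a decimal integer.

10935886

Little-endian stores the least-significant byte at the lowest address.
Reassemble most-significant byte first: A6 DE 4E → 0xA6DE4E.
0xA6DE4E = 10935886.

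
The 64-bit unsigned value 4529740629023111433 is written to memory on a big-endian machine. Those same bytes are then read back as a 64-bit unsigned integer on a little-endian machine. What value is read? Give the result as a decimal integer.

4529740629023111433 in 64-bit hexadecimal is 0x3EDCDF1A3D93B909.
Stored big-endian, the bytes at ascending addresses are 3E DC DF 1A 3D 93 B9 09.
Read back as little-endian, the first byte is least significant, giving 0x09B9933D1ADFDC3E.
0x09B9933D1ADFDC3E = 700753107685989438.

700753107685989438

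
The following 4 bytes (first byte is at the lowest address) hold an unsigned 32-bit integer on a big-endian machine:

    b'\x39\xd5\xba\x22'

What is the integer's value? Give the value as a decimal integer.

970308130

Big-endian stores the most-significant byte at the lowest address.
The bytes are already most-significant first: 0x39D5BA22.
0x39D5BA22 = 970308130.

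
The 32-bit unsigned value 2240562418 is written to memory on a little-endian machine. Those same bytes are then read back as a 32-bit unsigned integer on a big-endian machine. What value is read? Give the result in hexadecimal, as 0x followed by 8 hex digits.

2240562418 in 32-bit hexadecimal is 0x858C44F2.
Stored little-endian, the bytes at ascending addresses are F2 44 8C 85.
Read back as big-endian, the last byte is least significant, giving 0xF2448C85.

0xF2448C85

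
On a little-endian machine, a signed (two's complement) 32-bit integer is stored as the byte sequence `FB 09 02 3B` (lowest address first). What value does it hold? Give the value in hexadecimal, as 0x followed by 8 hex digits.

0x3B0209FB

Little-endian: lowest address holds the least-significant byte.
Reassemble most-significant byte first: 3B 02 09 FB → 0x3B0209FB.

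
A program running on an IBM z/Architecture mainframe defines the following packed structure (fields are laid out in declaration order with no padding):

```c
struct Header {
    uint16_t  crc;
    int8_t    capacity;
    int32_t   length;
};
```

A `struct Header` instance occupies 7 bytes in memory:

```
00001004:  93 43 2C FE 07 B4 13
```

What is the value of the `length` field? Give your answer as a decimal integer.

`length` follows `crc` (2 B), `capacity` (1 B), so it starts at offset 2 + 1 = 3 and occupies 4 bytes.
Bytes at offsets 3..6: FE 07 B4 13.
Big-endian stores the most-significant byte at the lowest address.
The bytes are already most-significant first: 0xFE07B413.
Top bit is set, so as a signed 32-bit value this is 0xFE07B413 − 2^32 = -33049581.

-33049581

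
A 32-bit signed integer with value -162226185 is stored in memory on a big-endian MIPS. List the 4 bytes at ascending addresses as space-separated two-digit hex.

F6 54 9F F7

Two's complement of -162226185 in 32 bits: 162226185 = 0x09AB6009; invert → 0xF6549FF6; add 1 → 0xF6549FF7.
Split into bytes (most-significant first): F6 54 9F F7.
Big-endian stores the most-significant byte at the lowest address.
So the memory order matches the most-significant-first order: F6 54 9F F7.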